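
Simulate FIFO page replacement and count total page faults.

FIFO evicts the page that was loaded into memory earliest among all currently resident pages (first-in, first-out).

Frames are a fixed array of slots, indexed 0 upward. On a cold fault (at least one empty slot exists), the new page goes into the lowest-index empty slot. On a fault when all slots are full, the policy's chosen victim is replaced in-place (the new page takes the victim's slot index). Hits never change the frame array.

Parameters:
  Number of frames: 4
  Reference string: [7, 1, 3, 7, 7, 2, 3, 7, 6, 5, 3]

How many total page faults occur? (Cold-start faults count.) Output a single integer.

Answer: 6

Derivation:
Step 0: ref 7 → FAULT, frames=[7,-,-,-]
Step 1: ref 1 → FAULT, frames=[7,1,-,-]
Step 2: ref 3 → FAULT, frames=[7,1,3,-]
Step 3: ref 7 → HIT, frames=[7,1,3,-]
Step 4: ref 7 → HIT, frames=[7,1,3,-]
Step 5: ref 2 → FAULT, frames=[7,1,3,2]
Step 6: ref 3 → HIT, frames=[7,1,3,2]
Step 7: ref 7 → HIT, frames=[7,1,3,2]
Step 8: ref 6 → FAULT (evict 7), frames=[6,1,3,2]
Step 9: ref 5 → FAULT (evict 1), frames=[6,5,3,2]
Step 10: ref 3 → HIT, frames=[6,5,3,2]
Total faults: 6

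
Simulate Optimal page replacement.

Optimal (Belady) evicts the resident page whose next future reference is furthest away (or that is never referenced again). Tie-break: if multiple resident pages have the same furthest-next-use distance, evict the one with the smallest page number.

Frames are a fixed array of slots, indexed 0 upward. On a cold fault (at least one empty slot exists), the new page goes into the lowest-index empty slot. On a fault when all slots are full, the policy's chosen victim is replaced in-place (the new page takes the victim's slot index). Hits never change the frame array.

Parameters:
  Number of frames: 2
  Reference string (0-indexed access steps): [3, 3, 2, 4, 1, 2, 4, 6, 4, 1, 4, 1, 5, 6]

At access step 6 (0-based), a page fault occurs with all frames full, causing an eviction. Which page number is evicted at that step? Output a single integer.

Answer: 2

Derivation:
Step 0: ref 3 -> FAULT, frames=[3,-]
Step 1: ref 3 -> HIT, frames=[3,-]
Step 2: ref 2 -> FAULT, frames=[3,2]
Step 3: ref 4 -> FAULT, evict 3, frames=[4,2]
Step 4: ref 1 -> FAULT, evict 4, frames=[1,2]
Step 5: ref 2 -> HIT, frames=[1,2]
Step 6: ref 4 -> FAULT, evict 2, frames=[1,4]
At step 6: evicted page 2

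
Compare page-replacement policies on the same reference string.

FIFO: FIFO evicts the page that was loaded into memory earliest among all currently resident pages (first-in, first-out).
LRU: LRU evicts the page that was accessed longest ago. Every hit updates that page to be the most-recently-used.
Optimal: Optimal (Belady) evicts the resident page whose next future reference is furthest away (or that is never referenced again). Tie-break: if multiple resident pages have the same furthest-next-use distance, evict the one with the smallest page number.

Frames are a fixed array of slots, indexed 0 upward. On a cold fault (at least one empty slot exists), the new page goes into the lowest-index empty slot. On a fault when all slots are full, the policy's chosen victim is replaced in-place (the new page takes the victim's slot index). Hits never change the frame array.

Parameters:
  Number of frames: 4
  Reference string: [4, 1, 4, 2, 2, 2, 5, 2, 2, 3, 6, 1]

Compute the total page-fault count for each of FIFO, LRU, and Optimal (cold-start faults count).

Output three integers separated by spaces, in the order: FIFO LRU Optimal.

Answer: 7 7 6

Derivation:
--- FIFO ---
  step 0: ref 4 -> FAULT, frames=[4,-,-,-] (faults so far: 1)
  step 1: ref 1 -> FAULT, frames=[4,1,-,-] (faults so far: 2)
  step 2: ref 4 -> HIT, frames=[4,1,-,-] (faults so far: 2)
  step 3: ref 2 -> FAULT, frames=[4,1,2,-] (faults so far: 3)
  step 4: ref 2 -> HIT, frames=[4,1,2,-] (faults so far: 3)
  step 5: ref 2 -> HIT, frames=[4,1,2,-] (faults so far: 3)
  step 6: ref 5 -> FAULT, frames=[4,1,2,5] (faults so far: 4)
  step 7: ref 2 -> HIT, frames=[4,1,2,5] (faults so far: 4)
  step 8: ref 2 -> HIT, frames=[4,1,2,5] (faults so far: 4)
  step 9: ref 3 -> FAULT, evict 4, frames=[3,1,2,5] (faults so far: 5)
  step 10: ref 6 -> FAULT, evict 1, frames=[3,6,2,5] (faults so far: 6)
  step 11: ref 1 -> FAULT, evict 2, frames=[3,6,1,5] (faults so far: 7)
  FIFO total faults: 7
--- LRU ---
  step 0: ref 4 -> FAULT, frames=[4,-,-,-] (faults so far: 1)
  step 1: ref 1 -> FAULT, frames=[4,1,-,-] (faults so far: 2)
  step 2: ref 4 -> HIT, frames=[4,1,-,-] (faults so far: 2)
  step 3: ref 2 -> FAULT, frames=[4,1,2,-] (faults so far: 3)
  step 4: ref 2 -> HIT, frames=[4,1,2,-] (faults so far: 3)
  step 5: ref 2 -> HIT, frames=[4,1,2,-] (faults so far: 3)
  step 6: ref 5 -> FAULT, frames=[4,1,2,5] (faults so far: 4)
  step 7: ref 2 -> HIT, frames=[4,1,2,5] (faults so far: 4)
  step 8: ref 2 -> HIT, frames=[4,1,2,5] (faults so far: 4)
  step 9: ref 3 -> FAULT, evict 1, frames=[4,3,2,5] (faults so far: 5)
  step 10: ref 6 -> FAULT, evict 4, frames=[6,3,2,5] (faults so far: 6)
  step 11: ref 1 -> FAULT, evict 5, frames=[6,3,2,1] (faults so far: 7)
  LRU total faults: 7
--- Optimal ---
  step 0: ref 4 -> FAULT, frames=[4,-,-,-] (faults so far: 1)
  step 1: ref 1 -> FAULT, frames=[4,1,-,-] (faults so far: 2)
  step 2: ref 4 -> HIT, frames=[4,1,-,-] (faults so far: 2)
  step 3: ref 2 -> FAULT, frames=[4,1,2,-] (faults so far: 3)
  step 4: ref 2 -> HIT, frames=[4,1,2,-] (faults so far: 3)
  step 5: ref 2 -> HIT, frames=[4,1,2,-] (faults so far: 3)
  step 6: ref 5 -> FAULT, frames=[4,1,2,5] (faults so far: 4)
  step 7: ref 2 -> HIT, frames=[4,1,2,5] (faults so far: 4)
  step 8: ref 2 -> HIT, frames=[4,1,2,5] (faults so far: 4)
  step 9: ref 3 -> FAULT, evict 2, frames=[4,1,3,5] (faults so far: 5)
  step 10: ref 6 -> FAULT, evict 3, frames=[4,1,6,5] (faults so far: 6)
  step 11: ref 1 -> HIT, frames=[4,1,6,5] (faults so far: 6)
  Optimal total faults: 6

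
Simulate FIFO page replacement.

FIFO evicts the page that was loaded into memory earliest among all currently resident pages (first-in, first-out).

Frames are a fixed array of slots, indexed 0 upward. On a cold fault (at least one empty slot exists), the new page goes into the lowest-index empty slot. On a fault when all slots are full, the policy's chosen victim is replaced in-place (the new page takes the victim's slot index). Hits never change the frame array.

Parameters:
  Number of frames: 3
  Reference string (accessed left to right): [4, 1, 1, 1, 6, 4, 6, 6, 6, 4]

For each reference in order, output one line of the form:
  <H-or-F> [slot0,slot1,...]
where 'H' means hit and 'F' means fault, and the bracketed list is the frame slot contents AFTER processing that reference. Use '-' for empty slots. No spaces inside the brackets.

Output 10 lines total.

F [4,-,-]
F [4,1,-]
H [4,1,-]
H [4,1,-]
F [4,1,6]
H [4,1,6]
H [4,1,6]
H [4,1,6]
H [4,1,6]
H [4,1,6]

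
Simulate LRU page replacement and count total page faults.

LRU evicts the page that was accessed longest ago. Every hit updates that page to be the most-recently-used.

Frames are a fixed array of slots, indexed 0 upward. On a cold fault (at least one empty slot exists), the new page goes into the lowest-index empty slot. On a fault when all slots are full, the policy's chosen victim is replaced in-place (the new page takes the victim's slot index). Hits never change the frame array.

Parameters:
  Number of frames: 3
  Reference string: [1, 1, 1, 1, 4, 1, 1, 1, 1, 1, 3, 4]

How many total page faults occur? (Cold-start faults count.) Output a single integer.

Step 0: ref 1 → FAULT, frames=[1,-,-]
Step 1: ref 1 → HIT, frames=[1,-,-]
Step 2: ref 1 → HIT, frames=[1,-,-]
Step 3: ref 1 → HIT, frames=[1,-,-]
Step 4: ref 4 → FAULT, frames=[1,4,-]
Step 5: ref 1 → HIT, frames=[1,4,-]
Step 6: ref 1 → HIT, frames=[1,4,-]
Step 7: ref 1 → HIT, frames=[1,4,-]
Step 8: ref 1 → HIT, frames=[1,4,-]
Step 9: ref 1 → HIT, frames=[1,4,-]
Step 10: ref 3 → FAULT, frames=[1,4,3]
Step 11: ref 4 → HIT, frames=[1,4,3]
Total faults: 3

Answer: 3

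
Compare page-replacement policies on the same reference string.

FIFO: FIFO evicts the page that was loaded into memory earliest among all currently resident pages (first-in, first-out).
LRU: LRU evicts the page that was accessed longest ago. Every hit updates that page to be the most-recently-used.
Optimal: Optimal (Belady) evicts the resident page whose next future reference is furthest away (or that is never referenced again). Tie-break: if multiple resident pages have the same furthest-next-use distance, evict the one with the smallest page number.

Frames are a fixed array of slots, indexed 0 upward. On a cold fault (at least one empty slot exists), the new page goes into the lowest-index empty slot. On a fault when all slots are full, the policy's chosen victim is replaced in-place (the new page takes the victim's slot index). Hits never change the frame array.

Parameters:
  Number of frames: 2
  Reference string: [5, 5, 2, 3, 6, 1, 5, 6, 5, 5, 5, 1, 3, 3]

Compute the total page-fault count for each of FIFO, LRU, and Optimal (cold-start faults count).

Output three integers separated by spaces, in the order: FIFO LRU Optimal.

--- FIFO ---
  step 0: ref 5 -> FAULT, frames=[5,-] (faults so far: 1)
  step 1: ref 5 -> HIT, frames=[5,-] (faults so far: 1)
  step 2: ref 2 -> FAULT, frames=[5,2] (faults so far: 2)
  step 3: ref 3 -> FAULT, evict 5, frames=[3,2] (faults so far: 3)
  step 4: ref 6 -> FAULT, evict 2, frames=[3,6] (faults so far: 4)
  step 5: ref 1 -> FAULT, evict 3, frames=[1,6] (faults so far: 5)
  step 6: ref 5 -> FAULT, evict 6, frames=[1,5] (faults so far: 6)
  step 7: ref 6 -> FAULT, evict 1, frames=[6,5] (faults so far: 7)
  step 8: ref 5 -> HIT, frames=[6,5] (faults so far: 7)
  step 9: ref 5 -> HIT, frames=[6,5] (faults so far: 7)
  step 10: ref 5 -> HIT, frames=[6,5] (faults so far: 7)
  step 11: ref 1 -> FAULT, evict 5, frames=[6,1] (faults so far: 8)
  step 12: ref 3 -> FAULT, evict 6, frames=[3,1] (faults so far: 9)
  step 13: ref 3 -> HIT, frames=[3,1] (faults so far: 9)
  FIFO total faults: 9
--- LRU ---
  step 0: ref 5 -> FAULT, frames=[5,-] (faults so far: 1)
  step 1: ref 5 -> HIT, frames=[5,-] (faults so far: 1)
  step 2: ref 2 -> FAULT, frames=[5,2] (faults so far: 2)
  step 3: ref 3 -> FAULT, evict 5, frames=[3,2] (faults so far: 3)
  step 4: ref 6 -> FAULT, evict 2, frames=[3,6] (faults so far: 4)
  step 5: ref 1 -> FAULT, evict 3, frames=[1,6] (faults so far: 5)
  step 6: ref 5 -> FAULT, evict 6, frames=[1,5] (faults so far: 6)
  step 7: ref 6 -> FAULT, evict 1, frames=[6,5] (faults so far: 7)
  step 8: ref 5 -> HIT, frames=[6,5] (faults so far: 7)
  step 9: ref 5 -> HIT, frames=[6,5] (faults so far: 7)
  step 10: ref 5 -> HIT, frames=[6,5] (faults so far: 7)
  step 11: ref 1 -> FAULT, evict 6, frames=[1,5] (faults so far: 8)
  step 12: ref 3 -> FAULT, evict 5, frames=[1,3] (faults so far: 9)
  step 13: ref 3 -> HIT, frames=[1,3] (faults so far: 9)
  LRU total faults: 9
--- Optimal ---
  step 0: ref 5 -> FAULT, frames=[5,-] (faults so far: 1)
  step 1: ref 5 -> HIT, frames=[5,-] (faults so far: 1)
  step 2: ref 2 -> FAULT, frames=[5,2] (faults so far: 2)
  step 3: ref 3 -> FAULT, evict 2, frames=[5,3] (faults so far: 3)
  step 4: ref 6 -> FAULT, evict 3, frames=[5,6] (faults so far: 4)
  step 5: ref 1 -> FAULT, evict 6, frames=[5,1] (faults so far: 5)
  step 6: ref 5 -> HIT, frames=[5,1] (faults so far: 5)
  step 7: ref 6 -> FAULT, evict 1, frames=[5,6] (faults so far: 6)
  step 8: ref 5 -> HIT, frames=[5,6] (faults so far: 6)
  step 9: ref 5 -> HIT, frames=[5,6] (faults so far: 6)
  step 10: ref 5 -> HIT, frames=[5,6] (faults so far: 6)
  step 11: ref 1 -> FAULT, evict 5, frames=[1,6] (faults so far: 7)
  step 12: ref 3 -> FAULT, evict 1, frames=[3,6] (faults so far: 8)
  step 13: ref 3 -> HIT, frames=[3,6] (faults so far: 8)
  Optimal total faults: 8

Answer: 9 9 8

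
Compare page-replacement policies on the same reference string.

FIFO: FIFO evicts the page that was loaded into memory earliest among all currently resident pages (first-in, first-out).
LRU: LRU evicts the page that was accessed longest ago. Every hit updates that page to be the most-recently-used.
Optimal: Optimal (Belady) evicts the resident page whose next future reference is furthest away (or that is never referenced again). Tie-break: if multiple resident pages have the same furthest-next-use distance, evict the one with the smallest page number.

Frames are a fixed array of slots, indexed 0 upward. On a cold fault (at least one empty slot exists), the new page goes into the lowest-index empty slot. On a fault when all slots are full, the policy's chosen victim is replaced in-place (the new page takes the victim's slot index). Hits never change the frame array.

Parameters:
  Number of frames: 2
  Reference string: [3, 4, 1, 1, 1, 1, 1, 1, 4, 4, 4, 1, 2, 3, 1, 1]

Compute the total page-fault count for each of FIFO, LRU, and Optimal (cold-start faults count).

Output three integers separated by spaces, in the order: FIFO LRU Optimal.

--- FIFO ---
  step 0: ref 3 -> FAULT, frames=[3,-] (faults so far: 1)
  step 1: ref 4 -> FAULT, frames=[3,4] (faults so far: 2)
  step 2: ref 1 -> FAULT, evict 3, frames=[1,4] (faults so far: 3)
  step 3: ref 1 -> HIT, frames=[1,4] (faults so far: 3)
  step 4: ref 1 -> HIT, frames=[1,4] (faults so far: 3)
  step 5: ref 1 -> HIT, frames=[1,4] (faults so far: 3)
  step 6: ref 1 -> HIT, frames=[1,4] (faults so far: 3)
  step 7: ref 1 -> HIT, frames=[1,4] (faults so far: 3)
  step 8: ref 4 -> HIT, frames=[1,4] (faults so far: 3)
  step 9: ref 4 -> HIT, frames=[1,4] (faults so far: 3)
  step 10: ref 4 -> HIT, frames=[1,4] (faults so far: 3)
  step 11: ref 1 -> HIT, frames=[1,4] (faults so far: 3)
  step 12: ref 2 -> FAULT, evict 4, frames=[1,2] (faults so far: 4)
  step 13: ref 3 -> FAULT, evict 1, frames=[3,2] (faults so far: 5)
  step 14: ref 1 -> FAULT, evict 2, frames=[3,1] (faults so far: 6)
  step 15: ref 1 -> HIT, frames=[3,1] (faults so far: 6)
  FIFO total faults: 6
--- LRU ---
  step 0: ref 3 -> FAULT, frames=[3,-] (faults so far: 1)
  step 1: ref 4 -> FAULT, frames=[3,4] (faults so far: 2)
  step 2: ref 1 -> FAULT, evict 3, frames=[1,4] (faults so far: 3)
  step 3: ref 1 -> HIT, frames=[1,4] (faults so far: 3)
  step 4: ref 1 -> HIT, frames=[1,4] (faults so far: 3)
  step 5: ref 1 -> HIT, frames=[1,4] (faults so far: 3)
  step 6: ref 1 -> HIT, frames=[1,4] (faults so far: 3)
  step 7: ref 1 -> HIT, frames=[1,4] (faults so far: 3)
  step 8: ref 4 -> HIT, frames=[1,4] (faults so far: 3)
  step 9: ref 4 -> HIT, frames=[1,4] (faults so far: 3)
  step 10: ref 4 -> HIT, frames=[1,4] (faults so far: 3)
  step 11: ref 1 -> HIT, frames=[1,4] (faults so far: 3)
  step 12: ref 2 -> FAULT, evict 4, frames=[1,2] (faults so far: 4)
  step 13: ref 3 -> FAULT, evict 1, frames=[3,2] (faults so far: 5)
  step 14: ref 1 -> FAULT, evict 2, frames=[3,1] (faults so far: 6)
  step 15: ref 1 -> HIT, frames=[3,1] (faults so far: 6)
  LRU total faults: 6
--- Optimal ---
  step 0: ref 3 -> FAULT, frames=[3,-] (faults so far: 1)
  step 1: ref 4 -> FAULT, frames=[3,4] (faults so far: 2)
  step 2: ref 1 -> FAULT, evict 3, frames=[1,4] (faults so far: 3)
  step 3: ref 1 -> HIT, frames=[1,4] (faults so far: 3)
  step 4: ref 1 -> HIT, frames=[1,4] (faults so far: 3)
  step 5: ref 1 -> HIT, frames=[1,4] (faults so far: 3)
  step 6: ref 1 -> HIT, frames=[1,4] (faults so far: 3)
  step 7: ref 1 -> HIT, frames=[1,4] (faults so far: 3)
  step 8: ref 4 -> HIT, frames=[1,4] (faults so far: 3)
  step 9: ref 4 -> HIT, frames=[1,4] (faults so far: 3)
  step 10: ref 4 -> HIT, frames=[1,4] (faults so far: 3)
  step 11: ref 1 -> HIT, frames=[1,4] (faults so far: 3)
  step 12: ref 2 -> FAULT, evict 4, frames=[1,2] (faults so far: 4)
  step 13: ref 3 -> FAULT, evict 2, frames=[1,3] (faults so far: 5)
  step 14: ref 1 -> HIT, frames=[1,3] (faults so far: 5)
  step 15: ref 1 -> HIT, frames=[1,3] (faults so far: 5)
  Optimal total faults: 5

Answer: 6 6 5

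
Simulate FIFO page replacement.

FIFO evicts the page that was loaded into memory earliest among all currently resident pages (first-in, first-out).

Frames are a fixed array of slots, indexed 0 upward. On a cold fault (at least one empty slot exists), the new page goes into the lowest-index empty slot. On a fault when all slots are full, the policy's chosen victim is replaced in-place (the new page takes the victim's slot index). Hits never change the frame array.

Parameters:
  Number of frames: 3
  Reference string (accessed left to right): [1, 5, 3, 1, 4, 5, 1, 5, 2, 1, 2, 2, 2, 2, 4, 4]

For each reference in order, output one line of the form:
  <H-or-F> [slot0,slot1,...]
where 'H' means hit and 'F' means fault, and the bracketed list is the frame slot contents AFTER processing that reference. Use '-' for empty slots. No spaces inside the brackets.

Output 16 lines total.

F [1,-,-]
F [1,5,-]
F [1,5,3]
H [1,5,3]
F [4,5,3]
H [4,5,3]
F [4,1,3]
F [4,1,5]
F [2,1,5]
H [2,1,5]
H [2,1,5]
H [2,1,5]
H [2,1,5]
H [2,1,5]
F [2,4,5]
H [2,4,5]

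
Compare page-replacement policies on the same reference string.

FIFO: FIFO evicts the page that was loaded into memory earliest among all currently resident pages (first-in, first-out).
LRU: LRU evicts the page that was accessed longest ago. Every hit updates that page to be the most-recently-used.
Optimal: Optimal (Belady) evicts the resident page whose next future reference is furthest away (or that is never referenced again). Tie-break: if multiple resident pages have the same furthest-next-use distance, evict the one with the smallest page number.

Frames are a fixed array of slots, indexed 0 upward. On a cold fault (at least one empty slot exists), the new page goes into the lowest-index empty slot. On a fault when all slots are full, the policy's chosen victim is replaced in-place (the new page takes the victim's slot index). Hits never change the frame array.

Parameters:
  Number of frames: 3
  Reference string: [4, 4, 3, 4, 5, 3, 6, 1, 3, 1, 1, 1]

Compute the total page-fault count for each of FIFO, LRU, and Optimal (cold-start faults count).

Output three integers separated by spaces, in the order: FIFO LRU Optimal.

--- FIFO ---
  step 0: ref 4 -> FAULT, frames=[4,-,-] (faults so far: 1)
  step 1: ref 4 -> HIT, frames=[4,-,-] (faults so far: 1)
  step 2: ref 3 -> FAULT, frames=[4,3,-] (faults so far: 2)
  step 3: ref 4 -> HIT, frames=[4,3,-] (faults so far: 2)
  step 4: ref 5 -> FAULT, frames=[4,3,5] (faults so far: 3)
  step 5: ref 3 -> HIT, frames=[4,3,5] (faults so far: 3)
  step 6: ref 6 -> FAULT, evict 4, frames=[6,3,5] (faults so far: 4)
  step 7: ref 1 -> FAULT, evict 3, frames=[6,1,5] (faults so far: 5)
  step 8: ref 3 -> FAULT, evict 5, frames=[6,1,3] (faults so far: 6)
  step 9: ref 1 -> HIT, frames=[6,1,3] (faults so far: 6)
  step 10: ref 1 -> HIT, frames=[6,1,3] (faults so far: 6)
  step 11: ref 1 -> HIT, frames=[6,1,3] (faults so far: 6)
  FIFO total faults: 6
--- LRU ---
  step 0: ref 4 -> FAULT, frames=[4,-,-] (faults so far: 1)
  step 1: ref 4 -> HIT, frames=[4,-,-] (faults so far: 1)
  step 2: ref 3 -> FAULT, frames=[4,3,-] (faults so far: 2)
  step 3: ref 4 -> HIT, frames=[4,3,-] (faults so far: 2)
  step 4: ref 5 -> FAULT, frames=[4,3,5] (faults so far: 3)
  step 5: ref 3 -> HIT, frames=[4,3,5] (faults so far: 3)
  step 6: ref 6 -> FAULT, evict 4, frames=[6,3,5] (faults so far: 4)
  step 7: ref 1 -> FAULT, evict 5, frames=[6,3,1] (faults so far: 5)
  step 8: ref 3 -> HIT, frames=[6,3,1] (faults so far: 5)
  step 9: ref 1 -> HIT, frames=[6,3,1] (faults so far: 5)
  step 10: ref 1 -> HIT, frames=[6,3,1] (faults so far: 5)
  step 11: ref 1 -> HIT, frames=[6,3,1] (faults so far: 5)
  LRU total faults: 5
--- Optimal ---
  step 0: ref 4 -> FAULT, frames=[4,-,-] (faults so far: 1)
  step 1: ref 4 -> HIT, frames=[4,-,-] (faults so far: 1)
  step 2: ref 3 -> FAULT, frames=[4,3,-] (faults so far: 2)
  step 3: ref 4 -> HIT, frames=[4,3,-] (faults so far: 2)
  step 4: ref 5 -> FAULT, frames=[4,3,5] (faults so far: 3)
  step 5: ref 3 -> HIT, frames=[4,3,5] (faults so far: 3)
  step 6: ref 6 -> FAULT, evict 4, frames=[6,3,5] (faults so far: 4)
  step 7: ref 1 -> FAULT, evict 5, frames=[6,3,1] (faults so far: 5)
  step 8: ref 3 -> HIT, frames=[6,3,1] (faults so far: 5)
  step 9: ref 1 -> HIT, frames=[6,3,1] (faults so far: 5)
  step 10: ref 1 -> HIT, frames=[6,3,1] (faults so far: 5)
  step 11: ref 1 -> HIT, frames=[6,3,1] (faults so far: 5)
  Optimal total faults: 5

Answer: 6 5 5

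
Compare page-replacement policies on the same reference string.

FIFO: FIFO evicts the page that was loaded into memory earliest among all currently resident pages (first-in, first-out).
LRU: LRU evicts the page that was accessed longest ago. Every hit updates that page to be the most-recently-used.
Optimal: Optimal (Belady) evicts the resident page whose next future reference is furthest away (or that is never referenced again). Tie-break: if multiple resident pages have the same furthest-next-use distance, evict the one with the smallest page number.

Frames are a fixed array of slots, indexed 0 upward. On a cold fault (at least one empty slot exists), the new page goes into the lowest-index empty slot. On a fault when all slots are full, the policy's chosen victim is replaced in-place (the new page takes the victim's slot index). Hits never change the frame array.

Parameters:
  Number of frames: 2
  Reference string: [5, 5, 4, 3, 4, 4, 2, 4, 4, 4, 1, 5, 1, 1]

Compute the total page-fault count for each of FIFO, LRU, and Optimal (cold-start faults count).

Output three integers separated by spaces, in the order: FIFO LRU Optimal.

--- FIFO ---
  step 0: ref 5 -> FAULT, frames=[5,-] (faults so far: 1)
  step 1: ref 5 -> HIT, frames=[5,-] (faults so far: 1)
  step 2: ref 4 -> FAULT, frames=[5,4] (faults so far: 2)
  step 3: ref 3 -> FAULT, evict 5, frames=[3,4] (faults so far: 3)
  step 4: ref 4 -> HIT, frames=[3,4] (faults so far: 3)
  step 5: ref 4 -> HIT, frames=[3,4] (faults so far: 3)
  step 6: ref 2 -> FAULT, evict 4, frames=[3,2] (faults so far: 4)
  step 7: ref 4 -> FAULT, evict 3, frames=[4,2] (faults so far: 5)
  step 8: ref 4 -> HIT, frames=[4,2] (faults so far: 5)
  step 9: ref 4 -> HIT, frames=[4,2] (faults so far: 5)
  step 10: ref 1 -> FAULT, evict 2, frames=[4,1] (faults so far: 6)
  step 11: ref 5 -> FAULT, evict 4, frames=[5,1] (faults so far: 7)
  step 12: ref 1 -> HIT, frames=[5,1] (faults so far: 7)
  step 13: ref 1 -> HIT, frames=[5,1] (faults so far: 7)
  FIFO total faults: 7
--- LRU ---
  step 0: ref 5 -> FAULT, frames=[5,-] (faults so far: 1)
  step 1: ref 5 -> HIT, frames=[5,-] (faults so far: 1)
  step 2: ref 4 -> FAULT, frames=[5,4] (faults so far: 2)
  step 3: ref 3 -> FAULT, evict 5, frames=[3,4] (faults so far: 3)
  step 4: ref 4 -> HIT, frames=[3,4] (faults so far: 3)
  step 5: ref 4 -> HIT, frames=[3,4] (faults so far: 3)
  step 6: ref 2 -> FAULT, evict 3, frames=[2,4] (faults so far: 4)
  step 7: ref 4 -> HIT, frames=[2,4] (faults so far: 4)
  step 8: ref 4 -> HIT, frames=[2,4] (faults so far: 4)
  step 9: ref 4 -> HIT, frames=[2,4] (faults so far: 4)
  step 10: ref 1 -> FAULT, evict 2, frames=[1,4] (faults so far: 5)
  step 11: ref 5 -> FAULT, evict 4, frames=[1,5] (faults so far: 6)
  step 12: ref 1 -> HIT, frames=[1,5] (faults so far: 6)
  step 13: ref 1 -> HIT, frames=[1,5] (faults so far: 6)
  LRU total faults: 6
--- Optimal ---
  step 0: ref 5 -> FAULT, frames=[5,-] (faults so far: 1)
  step 1: ref 5 -> HIT, frames=[5,-] (faults so far: 1)
  step 2: ref 4 -> FAULT, frames=[5,4] (faults so far: 2)
  step 3: ref 3 -> FAULT, evict 5, frames=[3,4] (faults so far: 3)
  step 4: ref 4 -> HIT, frames=[3,4] (faults so far: 3)
  step 5: ref 4 -> HIT, frames=[3,4] (faults so far: 3)
  step 6: ref 2 -> FAULT, evict 3, frames=[2,4] (faults so far: 4)
  step 7: ref 4 -> HIT, frames=[2,4] (faults so far: 4)
  step 8: ref 4 -> HIT, frames=[2,4] (faults so far: 4)
  step 9: ref 4 -> HIT, frames=[2,4] (faults so far: 4)
  step 10: ref 1 -> FAULT, evict 2, frames=[1,4] (faults so far: 5)
  step 11: ref 5 -> FAULT, evict 4, frames=[1,5] (faults so far: 6)
  step 12: ref 1 -> HIT, frames=[1,5] (faults so far: 6)
  step 13: ref 1 -> HIT, frames=[1,5] (faults so far: 6)
  Optimal total faults: 6

Answer: 7 6 6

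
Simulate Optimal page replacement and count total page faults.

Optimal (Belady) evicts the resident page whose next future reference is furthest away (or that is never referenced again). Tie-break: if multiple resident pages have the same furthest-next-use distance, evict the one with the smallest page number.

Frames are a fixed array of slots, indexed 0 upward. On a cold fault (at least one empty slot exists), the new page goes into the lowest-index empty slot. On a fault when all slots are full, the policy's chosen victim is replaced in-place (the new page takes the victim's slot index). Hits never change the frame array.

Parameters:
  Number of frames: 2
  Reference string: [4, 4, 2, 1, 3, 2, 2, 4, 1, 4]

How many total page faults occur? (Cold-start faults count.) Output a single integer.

Step 0: ref 4 → FAULT, frames=[4,-]
Step 1: ref 4 → HIT, frames=[4,-]
Step 2: ref 2 → FAULT, frames=[4,2]
Step 3: ref 1 → FAULT (evict 4), frames=[1,2]
Step 4: ref 3 → FAULT (evict 1), frames=[3,2]
Step 5: ref 2 → HIT, frames=[3,2]
Step 6: ref 2 → HIT, frames=[3,2]
Step 7: ref 4 → FAULT (evict 2), frames=[3,4]
Step 8: ref 1 → FAULT (evict 3), frames=[1,4]
Step 9: ref 4 → HIT, frames=[1,4]
Total faults: 6

Answer: 6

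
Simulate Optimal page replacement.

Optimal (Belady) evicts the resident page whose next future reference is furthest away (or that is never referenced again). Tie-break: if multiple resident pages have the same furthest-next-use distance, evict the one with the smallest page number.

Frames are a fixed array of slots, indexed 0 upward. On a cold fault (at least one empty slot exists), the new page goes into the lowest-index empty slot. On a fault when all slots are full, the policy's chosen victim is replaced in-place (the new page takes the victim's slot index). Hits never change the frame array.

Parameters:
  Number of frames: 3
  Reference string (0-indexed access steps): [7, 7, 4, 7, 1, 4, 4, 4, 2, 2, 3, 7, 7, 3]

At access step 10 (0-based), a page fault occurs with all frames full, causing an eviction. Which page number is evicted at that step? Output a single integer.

Step 0: ref 7 -> FAULT, frames=[7,-,-]
Step 1: ref 7 -> HIT, frames=[7,-,-]
Step 2: ref 4 -> FAULT, frames=[7,4,-]
Step 3: ref 7 -> HIT, frames=[7,4,-]
Step 4: ref 1 -> FAULT, frames=[7,4,1]
Step 5: ref 4 -> HIT, frames=[7,4,1]
Step 6: ref 4 -> HIT, frames=[7,4,1]
Step 7: ref 4 -> HIT, frames=[7,4,1]
Step 8: ref 2 -> FAULT, evict 1, frames=[7,4,2]
Step 9: ref 2 -> HIT, frames=[7,4,2]
Step 10: ref 3 -> FAULT, evict 2, frames=[7,4,3]
At step 10: evicted page 2

Answer: 2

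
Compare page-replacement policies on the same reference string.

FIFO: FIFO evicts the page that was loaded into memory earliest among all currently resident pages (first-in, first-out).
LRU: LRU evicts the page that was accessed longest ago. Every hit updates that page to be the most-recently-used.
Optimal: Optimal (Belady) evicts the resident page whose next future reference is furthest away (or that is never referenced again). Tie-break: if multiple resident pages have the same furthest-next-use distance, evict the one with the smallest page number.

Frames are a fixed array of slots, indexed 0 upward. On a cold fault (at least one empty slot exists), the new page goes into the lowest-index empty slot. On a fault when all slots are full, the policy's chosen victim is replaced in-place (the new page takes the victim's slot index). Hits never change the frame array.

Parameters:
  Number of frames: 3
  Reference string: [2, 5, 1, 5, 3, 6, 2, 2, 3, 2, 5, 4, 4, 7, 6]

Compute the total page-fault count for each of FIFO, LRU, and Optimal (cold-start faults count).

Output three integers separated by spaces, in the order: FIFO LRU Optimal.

--- FIFO ---
  step 0: ref 2 -> FAULT, frames=[2,-,-] (faults so far: 1)
  step 1: ref 5 -> FAULT, frames=[2,5,-] (faults so far: 2)
  step 2: ref 1 -> FAULT, frames=[2,5,1] (faults so far: 3)
  step 3: ref 5 -> HIT, frames=[2,5,1] (faults so far: 3)
  step 4: ref 3 -> FAULT, evict 2, frames=[3,5,1] (faults so far: 4)
  step 5: ref 6 -> FAULT, evict 5, frames=[3,6,1] (faults so far: 5)
  step 6: ref 2 -> FAULT, evict 1, frames=[3,6,2] (faults so far: 6)
  step 7: ref 2 -> HIT, frames=[3,6,2] (faults so far: 6)
  step 8: ref 3 -> HIT, frames=[3,6,2] (faults so far: 6)
  step 9: ref 2 -> HIT, frames=[3,6,2] (faults so far: 6)
  step 10: ref 5 -> FAULT, evict 3, frames=[5,6,2] (faults so far: 7)
  step 11: ref 4 -> FAULT, evict 6, frames=[5,4,2] (faults so far: 8)
  step 12: ref 4 -> HIT, frames=[5,4,2] (faults so far: 8)
  step 13: ref 7 -> FAULT, evict 2, frames=[5,4,7] (faults so far: 9)
  step 14: ref 6 -> FAULT, evict 5, frames=[6,4,7] (faults so far: 10)
  FIFO total faults: 10
--- LRU ---
  step 0: ref 2 -> FAULT, frames=[2,-,-] (faults so far: 1)
  step 1: ref 5 -> FAULT, frames=[2,5,-] (faults so far: 2)
  step 2: ref 1 -> FAULT, frames=[2,5,1] (faults so far: 3)
  step 3: ref 5 -> HIT, frames=[2,5,1] (faults so far: 3)
  step 4: ref 3 -> FAULT, evict 2, frames=[3,5,1] (faults so far: 4)
  step 5: ref 6 -> FAULT, evict 1, frames=[3,5,6] (faults so far: 5)
  step 6: ref 2 -> FAULT, evict 5, frames=[3,2,6] (faults so far: 6)
  step 7: ref 2 -> HIT, frames=[3,2,6] (faults so far: 6)
  step 8: ref 3 -> HIT, frames=[3,2,6] (faults so far: 6)
  step 9: ref 2 -> HIT, frames=[3,2,6] (faults so far: 6)
  step 10: ref 5 -> FAULT, evict 6, frames=[3,2,5] (faults so far: 7)
  step 11: ref 4 -> FAULT, evict 3, frames=[4,2,5] (faults so far: 8)
  step 12: ref 4 -> HIT, frames=[4,2,5] (faults so far: 8)
  step 13: ref 7 -> FAULT, evict 2, frames=[4,7,5] (faults so far: 9)
  step 14: ref 6 -> FAULT, evict 5, frames=[4,7,6] (faults so far: 10)
  LRU total faults: 10
--- Optimal ---
  step 0: ref 2 -> FAULT, frames=[2,-,-] (faults so far: 1)
  step 1: ref 5 -> FAULT, frames=[2,5,-] (faults so far: 2)
  step 2: ref 1 -> FAULT, frames=[2,5,1] (faults so far: 3)
  step 3: ref 5 -> HIT, frames=[2,5,1] (faults so far: 3)
  step 4: ref 3 -> FAULT, evict 1, frames=[2,5,3] (faults so far: 4)
  step 5: ref 6 -> FAULT, evict 5, frames=[2,6,3] (faults so far: 5)
  step 6: ref 2 -> HIT, frames=[2,6,3] (faults so far: 5)
  step 7: ref 2 -> HIT, frames=[2,6,3] (faults so far: 5)
  step 8: ref 3 -> HIT, frames=[2,6,3] (faults so far: 5)
  step 9: ref 2 -> HIT, frames=[2,6,3] (faults so far: 5)
  step 10: ref 5 -> FAULT, evict 2, frames=[5,6,3] (faults so far: 6)
  step 11: ref 4 -> FAULT, evict 3, frames=[5,6,4] (faults so far: 7)
  step 12: ref 4 -> HIT, frames=[5,6,4] (faults so far: 7)
  step 13: ref 7 -> FAULT, evict 4, frames=[5,6,7] (faults so far: 8)
  step 14: ref 6 -> HIT, frames=[5,6,7] (faults so far: 8)
  Optimal total faults: 8

Answer: 10 10 8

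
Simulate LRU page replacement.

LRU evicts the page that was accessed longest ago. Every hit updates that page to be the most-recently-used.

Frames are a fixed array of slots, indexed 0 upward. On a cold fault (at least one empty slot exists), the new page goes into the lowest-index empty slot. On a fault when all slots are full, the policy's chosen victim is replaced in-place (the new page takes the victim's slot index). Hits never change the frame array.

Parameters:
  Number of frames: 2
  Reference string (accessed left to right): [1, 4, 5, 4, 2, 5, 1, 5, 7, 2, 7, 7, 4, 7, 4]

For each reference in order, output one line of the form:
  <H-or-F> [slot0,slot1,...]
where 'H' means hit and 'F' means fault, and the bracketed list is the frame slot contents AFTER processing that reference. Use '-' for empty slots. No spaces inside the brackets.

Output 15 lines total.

F [1,-]
F [1,4]
F [5,4]
H [5,4]
F [2,4]
F [2,5]
F [1,5]
H [1,5]
F [7,5]
F [7,2]
H [7,2]
H [7,2]
F [7,4]
H [7,4]
H [7,4]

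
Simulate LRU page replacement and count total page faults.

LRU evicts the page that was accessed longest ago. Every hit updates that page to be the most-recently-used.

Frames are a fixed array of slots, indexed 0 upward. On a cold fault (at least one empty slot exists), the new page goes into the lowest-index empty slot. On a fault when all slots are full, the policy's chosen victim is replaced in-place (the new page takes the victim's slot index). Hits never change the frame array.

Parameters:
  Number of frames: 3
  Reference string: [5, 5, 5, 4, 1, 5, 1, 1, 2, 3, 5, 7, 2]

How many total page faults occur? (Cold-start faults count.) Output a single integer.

Answer: 8

Derivation:
Step 0: ref 5 → FAULT, frames=[5,-,-]
Step 1: ref 5 → HIT, frames=[5,-,-]
Step 2: ref 5 → HIT, frames=[5,-,-]
Step 3: ref 4 → FAULT, frames=[5,4,-]
Step 4: ref 1 → FAULT, frames=[5,4,1]
Step 5: ref 5 → HIT, frames=[5,4,1]
Step 6: ref 1 → HIT, frames=[5,4,1]
Step 7: ref 1 → HIT, frames=[5,4,1]
Step 8: ref 2 → FAULT (evict 4), frames=[5,2,1]
Step 9: ref 3 → FAULT (evict 5), frames=[3,2,1]
Step 10: ref 5 → FAULT (evict 1), frames=[3,2,5]
Step 11: ref 7 → FAULT (evict 2), frames=[3,7,5]
Step 12: ref 2 → FAULT (evict 3), frames=[2,7,5]
Total faults: 8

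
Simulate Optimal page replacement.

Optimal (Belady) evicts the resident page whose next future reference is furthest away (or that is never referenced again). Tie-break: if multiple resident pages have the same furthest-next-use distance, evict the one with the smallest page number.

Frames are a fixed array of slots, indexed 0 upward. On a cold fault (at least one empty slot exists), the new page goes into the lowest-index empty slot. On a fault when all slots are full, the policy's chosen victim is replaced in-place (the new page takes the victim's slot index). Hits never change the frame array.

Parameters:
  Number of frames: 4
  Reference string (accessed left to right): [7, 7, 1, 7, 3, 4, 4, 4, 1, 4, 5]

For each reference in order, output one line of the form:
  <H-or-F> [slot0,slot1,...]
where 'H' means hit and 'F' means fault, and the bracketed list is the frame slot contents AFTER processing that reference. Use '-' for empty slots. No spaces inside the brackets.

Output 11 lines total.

F [7,-,-,-]
H [7,-,-,-]
F [7,1,-,-]
H [7,1,-,-]
F [7,1,3,-]
F [7,1,3,4]
H [7,1,3,4]
H [7,1,3,4]
H [7,1,3,4]
H [7,1,3,4]
F [7,5,3,4]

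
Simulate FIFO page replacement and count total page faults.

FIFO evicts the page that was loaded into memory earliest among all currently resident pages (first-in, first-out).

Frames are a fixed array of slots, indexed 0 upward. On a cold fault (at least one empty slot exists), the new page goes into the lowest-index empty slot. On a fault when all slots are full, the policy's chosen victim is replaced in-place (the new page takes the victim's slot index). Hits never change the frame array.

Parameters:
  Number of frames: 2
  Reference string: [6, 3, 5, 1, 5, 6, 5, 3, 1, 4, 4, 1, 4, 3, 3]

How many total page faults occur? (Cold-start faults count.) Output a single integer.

Answer: 10

Derivation:
Step 0: ref 6 → FAULT, frames=[6,-]
Step 1: ref 3 → FAULT, frames=[6,3]
Step 2: ref 5 → FAULT (evict 6), frames=[5,3]
Step 3: ref 1 → FAULT (evict 3), frames=[5,1]
Step 4: ref 5 → HIT, frames=[5,1]
Step 5: ref 6 → FAULT (evict 5), frames=[6,1]
Step 6: ref 5 → FAULT (evict 1), frames=[6,5]
Step 7: ref 3 → FAULT (evict 6), frames=[3,5]
Step 8: ref 1 → FAULT (evict 5), frames=[3,1]
Step 9: ref 4 → FAULT (evict 3), frames=[4,1]
Step 10: ref 4 → HIT, frames=[4,1]
Step 11: ref 1 → HIT, frames=[4,1]
Step 12: ref 4 → HIT, frames=[4,1]
Step 13: ref 3 → FAULT (evict 1), frames=[4,3]
Step 14: ref 3 → HIT, frames=[4,3]
Total faults: 10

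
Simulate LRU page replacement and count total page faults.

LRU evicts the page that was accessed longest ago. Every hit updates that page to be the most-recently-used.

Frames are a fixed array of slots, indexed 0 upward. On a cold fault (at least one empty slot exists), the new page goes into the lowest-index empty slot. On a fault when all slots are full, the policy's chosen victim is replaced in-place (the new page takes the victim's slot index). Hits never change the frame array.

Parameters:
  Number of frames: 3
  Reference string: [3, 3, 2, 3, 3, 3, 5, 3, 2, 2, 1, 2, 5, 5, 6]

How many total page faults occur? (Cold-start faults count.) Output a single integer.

Answer: 6

Derivation:
Step 0: ref 3 → FAULT, frames=[3,-,-]
Step 1: ref 3 → HIT, frames=[3,-,-]
Step 2: ref 2 → FAULT, frames=[3,2,-]
Step 3: ref 3 → HIT, frames=[3,2,-]
Step 4: ref 3 → HIT, frames=[3,2,-]
Step 5: ref 3 → HIT, frames=[3,2,-]
Step 6: ref 5 → FAULT, frames=[3,2,5]
Step 7: ref 3 → HIT, frames=[3,2,5]
Step 8: ref 2 → HIT, frames=[3,2,5]
Step 9: ref 2 → HIT, frames=[3,2,5]
Step 10: ref 1 → FAULT (evict 5), frames=[3,2,1]
Step 11: ref 2 → HIT, frames=[3,2,1]
Step 12: ref 5 → FAULT (evict 3), frames=[5,2,1]
Step 13: ref 5 → HIT, frames=[5,2,1]
Step 14: ref 6 → FAULT (evict 1), frames=[5,2,6]
Total faults: 6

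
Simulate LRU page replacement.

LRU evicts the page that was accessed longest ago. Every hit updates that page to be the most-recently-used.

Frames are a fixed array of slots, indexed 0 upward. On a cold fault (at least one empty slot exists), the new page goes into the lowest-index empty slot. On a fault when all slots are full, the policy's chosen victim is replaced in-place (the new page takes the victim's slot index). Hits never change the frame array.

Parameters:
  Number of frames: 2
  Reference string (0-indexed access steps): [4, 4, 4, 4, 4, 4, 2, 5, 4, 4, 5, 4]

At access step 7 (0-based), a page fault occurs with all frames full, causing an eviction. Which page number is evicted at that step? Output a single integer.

Step 0: ref 4 -> FAULT, frames=[4,-]
Step 1: ref 4 -> HIT, frames=[4,-]
Step 2: ref 4 -> HIT, frames=[4,-]
Step 3: ref 4 -> HIT, frames=[4,-]
Step 4: ref 4 -> HIT, frames=[4,-]
Step 5: ref 4 -> HIT, frames=[4,-]
Step 6: ref 2 -> FAULT, frames=[4,2]
Step 7: ref 5 -> FAULT, evict 4, frames=[5,2]
At step 7: evicted page 4

Answer: 4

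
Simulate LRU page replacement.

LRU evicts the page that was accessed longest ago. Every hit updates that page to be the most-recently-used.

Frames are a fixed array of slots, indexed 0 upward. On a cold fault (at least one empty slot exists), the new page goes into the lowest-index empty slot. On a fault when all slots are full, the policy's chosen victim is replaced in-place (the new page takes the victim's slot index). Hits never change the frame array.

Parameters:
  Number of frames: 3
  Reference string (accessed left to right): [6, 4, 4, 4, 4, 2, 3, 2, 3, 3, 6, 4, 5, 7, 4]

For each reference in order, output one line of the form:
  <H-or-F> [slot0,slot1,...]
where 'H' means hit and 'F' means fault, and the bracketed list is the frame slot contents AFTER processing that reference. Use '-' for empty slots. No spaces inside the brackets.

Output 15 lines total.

F [6,-,-]
F [6,4,-]
H [6,4,-]
H [6,4,-]
H [6,4,-]
F [6,4,2]
F [3,4,2]
H [3,4,2]
H [3,4,2]
H [3,4,2]
F [3,6,2]
F [3,6,4]
F [5,6,4]
F [5,7,4]
H [5,7,4]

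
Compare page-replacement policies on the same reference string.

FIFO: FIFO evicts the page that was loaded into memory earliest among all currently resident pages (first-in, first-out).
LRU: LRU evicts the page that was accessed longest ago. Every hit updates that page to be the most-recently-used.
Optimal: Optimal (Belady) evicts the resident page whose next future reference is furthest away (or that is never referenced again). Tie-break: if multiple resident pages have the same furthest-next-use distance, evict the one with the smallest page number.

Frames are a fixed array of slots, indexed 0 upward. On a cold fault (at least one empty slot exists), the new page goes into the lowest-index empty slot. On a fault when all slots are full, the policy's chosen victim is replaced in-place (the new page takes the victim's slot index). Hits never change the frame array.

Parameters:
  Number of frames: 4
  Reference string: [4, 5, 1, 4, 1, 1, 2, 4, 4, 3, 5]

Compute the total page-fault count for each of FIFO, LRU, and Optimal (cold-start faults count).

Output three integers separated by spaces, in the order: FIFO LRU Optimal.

--- FIFO ---
  step 0: ref 4 -> FAULT, frames=[4,-,-,-] (faults so far: 1)
  step 1: ref 5 -> FAULT, frames=[4,5,-,-] (faults so far: 2)
  step 2: ref 1 -> FAULT, frames=[4,5,1,-] (faults so far: 3)
  step 3: ref 4 -> HIT, frames=[4,5,1,-] (faults so far: 3)
  step 4: ref 1 -> HIT, frames=[4,5,1,-] (faults so far: 3)
  step 5: ref 1 -> HIT, frames=[4,5,1,-] (faults so far: 3)
  step 6: ref 2 -> FAULT, frames=[4,5,1,2] (faults so far: 4)
  step 7: ref 4 -> HIT, frames=[4,5,1,2] (faults so far: 4)
  step 8: ref 4 -> HIT, frames=[4,5,1,2] (faults so far: 4)
  step 9: ref 3 -> FAULT, evict 4, frames=[3,5,1,2] (faults so far: 5)
  step 10: ref 5 -> HIT, frames=[3,5,1,2] (faults so far: 5)
  FIFO total faults: 5
--- LRU ---
  step 0: ref 4 -> FAULT, frames=[4,-,-,-] (faults so far: 1)
  step 1: ref 5 -> FAULT, frames=[4,5,-,-] (faults so far: 2)
  step 2: ref 1 -> FAULT, frames=[4,5,1,-] (faults so far: 3)
  step 3: ref 4 -> HIT, frames=[4,5,1,-] (faults so far: 3)
  step 4: ref 1 -> HIT, frames=[4,5,1,-] (faults so far: 3)
  step 5: ref 1 -> HIT, frames=[4,5,1,-] (faults so far: 3)
  step 6: ref 2 -> FAULT, frames=[4,5,1,2] (faults so far: 4)
  step 7: ref 4 -> HIT, frames=[4,5,1,2] (faults so far: 4)
  step 8: ref 4 -> HIT, frames=[4,5,1,2] (faults so far: 4)
  step 9: ref 3 -> FAULT, evict 5, frames=[4,3,1,2] (faults so far: 5)
  step 10: ref 5 -> FAULT, evict 1, frames=[4,3,5,2] (faults so far: 6)
  LRU total faults: 6
--- Optimal ---
  step 0: ref 4 -> FAULT, frames=[4,-,-,-] (faults so far: 1)
  step 1: ref 5 -> FAULT, frames=[4,5,-,-] (faults so far: 2)
  step 2: ref 1 -> FAULT, frames=[4,5,1,-] (faults so far: 3)
  step 3: ref 4 -> HIT, frames=[4,5,1,-] (faults so far: 3)
  step 4: ref 1 -> HIT, frames=[4,5,1,-] (faults so far: 3)
  step 5: ref 1 -> HIT, frames=[4,5,1,-] (faults so far: 3)
  step 6: ref 2 -> FAULT, frames=[4,5,1,2] (faults so far: 4)
  step 7: ref 4 -> HIT, frames=[4,5,1,2] (faults so far: 4)
  step 8: ref 4 -> HIT, frames=[4,5,1,2] (faults so far: 4)
  step 9: ref 3 -> FAULT, evict 1, frames=[4,5,3,2] (faults so far: 5)
  step 10: ref 5 -> HIT, frames=[4,5,3,2] (faults so far: 5)
  Optimal total faults: 5

Answer: 5 6 5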